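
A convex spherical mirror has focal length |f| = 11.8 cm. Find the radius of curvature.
R = 2|f| = 23.6 cm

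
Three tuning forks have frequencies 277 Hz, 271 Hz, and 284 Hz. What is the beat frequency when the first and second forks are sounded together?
6 Hz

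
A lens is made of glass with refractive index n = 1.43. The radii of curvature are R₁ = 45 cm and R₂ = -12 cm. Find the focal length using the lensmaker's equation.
1/f = (n − 1)(1/R₁ − 1/R₂) → f = 22.03 cm (converging lens)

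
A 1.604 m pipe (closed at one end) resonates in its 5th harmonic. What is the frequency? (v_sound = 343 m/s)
fₙ = nv/(4L) = 267.3 Hz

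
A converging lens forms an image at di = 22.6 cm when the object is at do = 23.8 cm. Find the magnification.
M = −di/do = -0.9496 (inverted image)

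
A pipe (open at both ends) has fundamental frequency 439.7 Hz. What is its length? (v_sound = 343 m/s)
L = v/(2f₁) = 0.39 m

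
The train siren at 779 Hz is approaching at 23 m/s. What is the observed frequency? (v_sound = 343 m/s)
f_obs = f·v/(v − v_s) = 835 Hz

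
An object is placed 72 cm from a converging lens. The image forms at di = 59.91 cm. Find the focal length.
1/f = 1/do + 1/di → f = 32.7 cm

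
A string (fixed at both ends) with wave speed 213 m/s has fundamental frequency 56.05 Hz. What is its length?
L = v/(2f₁) = 1.9 m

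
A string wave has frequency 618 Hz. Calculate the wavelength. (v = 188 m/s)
λ = v/f = 0.3042 m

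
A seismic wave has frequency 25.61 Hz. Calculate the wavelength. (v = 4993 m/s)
λ = v/f = 195 m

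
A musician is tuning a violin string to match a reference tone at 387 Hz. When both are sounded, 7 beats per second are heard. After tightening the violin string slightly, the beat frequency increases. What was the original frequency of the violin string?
394 Hz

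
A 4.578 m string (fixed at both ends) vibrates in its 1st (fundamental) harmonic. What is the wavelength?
λₙ = 2L/n = 9.156 m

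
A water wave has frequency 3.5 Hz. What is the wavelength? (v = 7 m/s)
λ = v/f = 2 m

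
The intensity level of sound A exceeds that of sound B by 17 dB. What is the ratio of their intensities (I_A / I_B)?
I_A/I_B = 10^(Δβ/10) = 50.12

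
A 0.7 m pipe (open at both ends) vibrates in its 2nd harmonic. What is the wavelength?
λₙ = 2L/n = 0.7 m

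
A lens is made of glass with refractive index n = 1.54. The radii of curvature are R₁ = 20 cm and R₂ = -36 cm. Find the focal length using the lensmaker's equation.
1/f = (n − 1)(1/R₁ − 1/R₂) → f = 23.81 cm (converging lens)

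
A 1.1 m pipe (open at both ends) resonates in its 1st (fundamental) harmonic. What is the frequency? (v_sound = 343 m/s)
fₙ = nv/(2L) = 155.9 Hz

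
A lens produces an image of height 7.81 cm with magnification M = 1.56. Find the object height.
ho = |hi|/|M| = 5.006 cm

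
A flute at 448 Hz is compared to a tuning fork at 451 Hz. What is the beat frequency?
3 Hz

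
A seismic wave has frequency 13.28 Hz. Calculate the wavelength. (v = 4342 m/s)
λ = v/f = 327 m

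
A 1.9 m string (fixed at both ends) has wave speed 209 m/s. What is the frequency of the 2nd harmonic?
fₙ = nv/(2L) = 110 Hz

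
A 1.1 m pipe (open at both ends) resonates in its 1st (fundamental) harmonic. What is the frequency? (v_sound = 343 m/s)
fₙ = nv/(2L) = 155.9 Hz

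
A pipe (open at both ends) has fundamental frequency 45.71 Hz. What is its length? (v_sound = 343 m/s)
L = v/(2f₁) = 3.752 m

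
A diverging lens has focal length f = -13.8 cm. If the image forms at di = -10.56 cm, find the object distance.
1/do = 1/f − 1/di → do = 44.98 cm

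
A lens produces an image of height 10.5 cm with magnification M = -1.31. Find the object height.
ho = |hi|/|M| = 8.015 cm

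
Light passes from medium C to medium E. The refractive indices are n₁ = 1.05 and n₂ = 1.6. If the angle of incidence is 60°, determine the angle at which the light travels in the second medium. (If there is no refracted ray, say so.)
sin θ₂ = (n₁/n₂)·sin θ₁ = 0.5683 → θ₂ = 34.63°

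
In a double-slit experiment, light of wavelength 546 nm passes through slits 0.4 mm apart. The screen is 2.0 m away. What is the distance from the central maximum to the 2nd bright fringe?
y = mλL/d = 5.46 mm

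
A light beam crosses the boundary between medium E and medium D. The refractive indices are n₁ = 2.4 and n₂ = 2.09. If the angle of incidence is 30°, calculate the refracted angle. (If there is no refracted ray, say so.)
sin θ₂ = (n₁/n₂)·sin θ₁ = 0.5742 → θ₂ = 35.04°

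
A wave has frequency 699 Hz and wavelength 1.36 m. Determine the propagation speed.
v = fλ = 950.6 m/s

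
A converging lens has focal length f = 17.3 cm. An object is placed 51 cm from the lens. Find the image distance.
1/di = 1/f − 1/do → di = 26.18 cm (real image)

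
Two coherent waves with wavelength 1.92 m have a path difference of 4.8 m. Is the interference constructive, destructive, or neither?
destructive — path difference = 2.5λ, an odd multiple of λ/2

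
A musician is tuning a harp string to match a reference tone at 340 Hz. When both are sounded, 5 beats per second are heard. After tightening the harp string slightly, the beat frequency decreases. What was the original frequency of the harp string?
335 Hz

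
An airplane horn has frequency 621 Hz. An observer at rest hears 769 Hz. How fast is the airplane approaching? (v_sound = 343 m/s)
v_s = v·(1 − f/f_obs) = 66.01 m/s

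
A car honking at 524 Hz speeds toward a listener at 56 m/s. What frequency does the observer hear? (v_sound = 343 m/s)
f_obs = f·v/(v − v_s) = 626.2 Hz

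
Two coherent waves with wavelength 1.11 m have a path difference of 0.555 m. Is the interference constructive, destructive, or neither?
destructive — path difference = 0.5λ, an odd multiple of λ/2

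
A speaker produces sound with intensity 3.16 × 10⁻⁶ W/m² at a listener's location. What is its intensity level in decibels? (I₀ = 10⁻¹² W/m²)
β = 10·log₁₀(I/I₀) = 65 dB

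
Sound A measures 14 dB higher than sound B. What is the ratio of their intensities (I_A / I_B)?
I_A/I_B = 10^(Δβ/10) = 25.12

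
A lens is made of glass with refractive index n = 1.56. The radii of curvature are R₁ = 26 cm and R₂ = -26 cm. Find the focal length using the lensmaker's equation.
1/f = (n − 1)(1/R₁ − 1/R₂) → f = 23.21 cm (converging lens)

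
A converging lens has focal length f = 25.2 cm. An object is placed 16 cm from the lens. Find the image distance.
1/di = 1/f − 1/do → di = -43.83 cm (virtual image)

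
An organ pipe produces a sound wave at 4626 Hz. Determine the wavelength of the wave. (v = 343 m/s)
λ = v/f = 0.07415 m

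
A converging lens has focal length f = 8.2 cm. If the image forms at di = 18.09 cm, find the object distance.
1/do = 1/f − 1/di → do = 15 cm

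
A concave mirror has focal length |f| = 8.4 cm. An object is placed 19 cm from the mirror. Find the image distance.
f = +8.4 cm (concave); 1/di = 1/f − 1/do → di = 15.06 cm (real image, in front of mirror)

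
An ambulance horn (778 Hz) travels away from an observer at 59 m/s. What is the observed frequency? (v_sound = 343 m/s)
f_obs = f·v/(v + v_s) = 663.8 Hz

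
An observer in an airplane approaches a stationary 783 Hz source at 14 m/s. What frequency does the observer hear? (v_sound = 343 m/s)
f_obs = f·(v + v_o)/v = 815 Hz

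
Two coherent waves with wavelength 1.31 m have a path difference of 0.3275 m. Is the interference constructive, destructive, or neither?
neither (partial) — path difference = 0.25λ, neither a whole number of wavelengths nor an odd multiple of λ/2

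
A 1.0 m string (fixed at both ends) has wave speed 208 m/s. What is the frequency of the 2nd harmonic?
fₙ = nv/(2L) = 208 Hz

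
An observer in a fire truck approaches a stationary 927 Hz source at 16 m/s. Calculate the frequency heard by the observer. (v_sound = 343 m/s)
f_obs = f·(v + v_o)/v = 970.2 Hz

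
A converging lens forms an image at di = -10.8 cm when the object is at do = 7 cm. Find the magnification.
M = −di/do = 1.543 (upright image)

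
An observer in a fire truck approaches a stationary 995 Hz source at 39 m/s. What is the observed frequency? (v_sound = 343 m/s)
f_obs = f·(v + v_o)/v = 1108 Hz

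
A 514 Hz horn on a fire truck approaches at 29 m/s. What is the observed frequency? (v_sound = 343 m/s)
f_obs = f·v/(v − v_s) = 561.5 Hz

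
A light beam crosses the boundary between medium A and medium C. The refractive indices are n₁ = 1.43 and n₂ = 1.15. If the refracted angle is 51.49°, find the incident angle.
sin θ₁ = (n₂/n₁)·sin θ₂ → θ₁ = 39°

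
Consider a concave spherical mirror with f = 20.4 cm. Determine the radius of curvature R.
R = 2|f| = 40.8 cm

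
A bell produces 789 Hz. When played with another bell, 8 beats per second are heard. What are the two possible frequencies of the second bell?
f₂ = 789 ± 8 Hz → 797 Hz or 781 Hz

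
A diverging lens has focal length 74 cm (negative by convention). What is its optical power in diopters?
P = 1/f = -1.351 D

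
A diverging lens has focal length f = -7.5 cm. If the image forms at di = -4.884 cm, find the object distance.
1/do = 1/f − 1/di → do = 14 cm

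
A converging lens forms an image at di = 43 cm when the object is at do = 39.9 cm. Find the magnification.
M = −di/do = -1.078 (inverted image)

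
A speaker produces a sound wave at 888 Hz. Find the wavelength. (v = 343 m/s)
λ = v/f = 0.3863 m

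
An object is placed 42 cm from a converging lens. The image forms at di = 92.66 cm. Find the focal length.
1/f = 1/do + 1/di → f = 28.9 cm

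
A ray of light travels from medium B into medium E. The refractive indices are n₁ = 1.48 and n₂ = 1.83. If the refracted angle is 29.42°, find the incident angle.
sin θ₁ = (n₂/n₁)·sin θ₂ → θ₁ = 37.4°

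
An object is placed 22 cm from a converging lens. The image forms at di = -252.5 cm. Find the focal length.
1/f = 1/do + 1/di → f = 24.1 cm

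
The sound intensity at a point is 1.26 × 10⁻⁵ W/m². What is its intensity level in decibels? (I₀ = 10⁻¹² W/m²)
β = 10·log₁₀(I/I₀) = 71 dB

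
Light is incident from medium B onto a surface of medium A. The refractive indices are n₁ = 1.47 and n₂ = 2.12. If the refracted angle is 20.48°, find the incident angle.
sin θ₁ = (n₂/n₁)·sin θ₂ → θ₁ = 30.3°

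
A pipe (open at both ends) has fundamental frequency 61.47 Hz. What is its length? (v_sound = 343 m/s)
L = v/(2f₁) = 2.79 m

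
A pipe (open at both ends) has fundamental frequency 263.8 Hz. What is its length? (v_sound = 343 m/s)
L = v/(2f₁) = 0.6501 m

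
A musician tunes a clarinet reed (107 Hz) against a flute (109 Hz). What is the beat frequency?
2 Hz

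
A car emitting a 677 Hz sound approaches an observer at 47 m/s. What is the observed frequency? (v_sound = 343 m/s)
f_obs = f·v/(v − v_s) = 784.5 Hz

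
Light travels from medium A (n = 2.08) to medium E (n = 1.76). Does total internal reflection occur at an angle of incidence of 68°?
θc = arcsin(n₂/n₁) = 57.8°; 68° > θc, so yes — total internal reflection.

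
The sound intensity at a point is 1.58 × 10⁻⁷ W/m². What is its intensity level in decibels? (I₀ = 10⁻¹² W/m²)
β = 10·log₁₀(I/I₀) = 51.99 dB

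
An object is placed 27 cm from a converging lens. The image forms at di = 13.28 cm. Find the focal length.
1/f = 1/do + 1/di → f = 8.902 cm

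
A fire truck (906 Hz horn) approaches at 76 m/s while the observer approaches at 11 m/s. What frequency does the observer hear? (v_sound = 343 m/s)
f_obs = f·(v + v_o)/(v − v_s) = 1201 Hz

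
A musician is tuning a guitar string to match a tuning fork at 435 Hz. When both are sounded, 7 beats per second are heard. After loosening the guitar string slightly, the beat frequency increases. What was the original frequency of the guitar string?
428 Hz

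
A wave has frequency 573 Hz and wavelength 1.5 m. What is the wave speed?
v = fλ = 859.5 m/s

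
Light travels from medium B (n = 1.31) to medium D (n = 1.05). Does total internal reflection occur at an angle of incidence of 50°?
θc = arcsin(n₂/n₁) = 53.28°; 50° < θc, so no — the ray refracts.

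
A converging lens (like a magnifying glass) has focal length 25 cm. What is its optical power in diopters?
P = 1/f = 4 D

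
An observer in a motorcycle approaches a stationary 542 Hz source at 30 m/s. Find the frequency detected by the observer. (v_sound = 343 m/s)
f_obs = f·(v + v_o)/v = 589.4 Hz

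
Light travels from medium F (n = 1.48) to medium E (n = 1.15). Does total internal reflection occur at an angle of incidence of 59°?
θc = arcsin(n₂/n₁) = 50.99°; 59° > θc, so yes — total internal reflection.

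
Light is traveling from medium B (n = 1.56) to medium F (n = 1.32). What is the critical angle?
θc = arcsin(n₂/n₁) = 57.8°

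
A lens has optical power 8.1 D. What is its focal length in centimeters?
f = 1/P = 12.35 cm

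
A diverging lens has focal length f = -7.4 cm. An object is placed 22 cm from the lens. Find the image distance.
1/di = 1/f − 1/do → di = -5.537 cm (virtual image)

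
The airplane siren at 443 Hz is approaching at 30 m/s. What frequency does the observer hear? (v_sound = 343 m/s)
f_obs = f·v/(v − v_s) = 485.5 Hz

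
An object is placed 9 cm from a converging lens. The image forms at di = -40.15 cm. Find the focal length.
1/f = 1/do + 1/di → f = 11.6 cm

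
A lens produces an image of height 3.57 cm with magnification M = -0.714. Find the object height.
ho = |hi|/|M| = 5 cm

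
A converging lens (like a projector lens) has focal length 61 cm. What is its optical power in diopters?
P = 1/f = 1.639 D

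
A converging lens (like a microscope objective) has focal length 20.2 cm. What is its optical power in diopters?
P = 1/f = 4.95 D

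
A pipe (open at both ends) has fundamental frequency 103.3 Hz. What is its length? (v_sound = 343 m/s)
L = v/(2f₁) = 1.66 m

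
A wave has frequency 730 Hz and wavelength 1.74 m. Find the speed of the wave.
v = fλ = 1270 m/s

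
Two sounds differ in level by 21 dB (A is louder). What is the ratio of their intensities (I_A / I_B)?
I_A/I_B = 10^(Δβ/10) = 125.9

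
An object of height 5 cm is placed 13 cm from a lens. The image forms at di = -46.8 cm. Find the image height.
hi = (-di/do) × ho = 18 cm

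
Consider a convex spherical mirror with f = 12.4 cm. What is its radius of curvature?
R = 2|f| = 24.8 cm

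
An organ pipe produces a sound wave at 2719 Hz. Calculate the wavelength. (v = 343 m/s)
λ = v/f = 0.1261 m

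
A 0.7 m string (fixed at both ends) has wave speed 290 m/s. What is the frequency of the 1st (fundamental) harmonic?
fₙ = nv/(2L) = 207.1 Hz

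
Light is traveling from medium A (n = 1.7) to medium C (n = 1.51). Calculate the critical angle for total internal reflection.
θc = arcsin(n₂/n₁) = 62.65°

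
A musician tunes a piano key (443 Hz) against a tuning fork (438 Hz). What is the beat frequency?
5 Hz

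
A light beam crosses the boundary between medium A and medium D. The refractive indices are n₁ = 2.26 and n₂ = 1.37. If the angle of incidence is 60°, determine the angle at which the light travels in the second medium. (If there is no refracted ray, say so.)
sin θ₂ = (n₁/n₂)·sin θ₁ = 1.429 > 1, so there is no refracted ray — the light undergoes total internal reflection.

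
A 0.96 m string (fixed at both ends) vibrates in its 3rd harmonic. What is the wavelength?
λₙ = 2L/n = 0.64 m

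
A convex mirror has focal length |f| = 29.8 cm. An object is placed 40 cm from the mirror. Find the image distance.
f = −29.8 cm (convex); 1/di = 1/f − 1/do → di = -17.08 cm (virtual image, behind mirror)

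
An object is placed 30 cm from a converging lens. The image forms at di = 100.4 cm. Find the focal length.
1/f = 1/do + 1/di → f = 23.1 cm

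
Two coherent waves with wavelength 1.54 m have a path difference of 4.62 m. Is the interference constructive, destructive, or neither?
constructive — path difference = 3λ, a whole number of wavelengths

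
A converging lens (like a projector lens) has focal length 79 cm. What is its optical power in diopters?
P = 1/f = 1.266 D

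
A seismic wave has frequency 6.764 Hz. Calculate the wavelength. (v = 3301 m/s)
λ = v/f = 488 m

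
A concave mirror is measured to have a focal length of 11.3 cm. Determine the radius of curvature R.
R = 2|f| = 22.6 cm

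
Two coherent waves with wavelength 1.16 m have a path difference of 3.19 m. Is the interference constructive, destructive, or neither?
neither (partial) — path difference = 2.75λ, neither a whole number of wavelengths nor an odd multiple of λ/2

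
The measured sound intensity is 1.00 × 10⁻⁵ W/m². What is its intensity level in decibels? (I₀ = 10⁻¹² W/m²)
β = 10·log₁₀(I/I₀) = 70 dB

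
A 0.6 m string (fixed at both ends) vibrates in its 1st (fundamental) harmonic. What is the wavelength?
λₙ = 2L/n = 1.2 m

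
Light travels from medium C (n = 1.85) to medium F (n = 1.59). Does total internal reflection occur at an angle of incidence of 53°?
θc = arcsin(n₂/n₁) = 59.26°; 53° < θc, so no — the ray refracts.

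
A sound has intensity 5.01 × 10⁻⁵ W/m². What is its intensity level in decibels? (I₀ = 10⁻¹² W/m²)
β = 10·log₁₀(I/I₀) = 77 dB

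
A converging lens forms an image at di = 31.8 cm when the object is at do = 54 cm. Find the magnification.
M = −di/do = -0.5889 (inverted image)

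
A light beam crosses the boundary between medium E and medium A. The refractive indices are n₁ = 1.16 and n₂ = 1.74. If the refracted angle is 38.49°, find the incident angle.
sin θ₁ = (n₂/n₁)·sin θ₂ → θ₁ = 69°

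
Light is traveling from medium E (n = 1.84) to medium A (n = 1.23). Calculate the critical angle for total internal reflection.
θc = arcsin(n₂/n₁) = 41.95°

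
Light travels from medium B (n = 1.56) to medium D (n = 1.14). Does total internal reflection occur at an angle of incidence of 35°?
θc = arcsin(n₂/n₁) = 46.95°; 35° < θc, so no — the ray refracts.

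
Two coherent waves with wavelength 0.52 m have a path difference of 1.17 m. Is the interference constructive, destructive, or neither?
neither (partial) — path difference = 2.25λ, neither a whole number of wavelengths nor an odd multiple of λ/2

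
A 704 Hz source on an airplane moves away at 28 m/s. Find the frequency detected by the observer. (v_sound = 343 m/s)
f_obs = f·v/(v + v_s) = 650.9 Hz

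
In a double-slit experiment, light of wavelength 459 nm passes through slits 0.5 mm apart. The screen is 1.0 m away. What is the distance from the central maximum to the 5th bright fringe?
y = mλL/d = 4.59 mm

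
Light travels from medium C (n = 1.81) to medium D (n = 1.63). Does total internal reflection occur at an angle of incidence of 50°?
θc = arcsin(n₂/n₁) = 64.23°; 50° < θc, so no — the ray refracts.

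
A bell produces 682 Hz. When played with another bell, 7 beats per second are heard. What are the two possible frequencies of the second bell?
f₂ = 682 ± 7 Hz → 689 Hz or 675 Hz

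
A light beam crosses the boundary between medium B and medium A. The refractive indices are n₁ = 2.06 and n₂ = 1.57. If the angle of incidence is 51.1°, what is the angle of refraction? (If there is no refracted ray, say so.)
sin θ₂ = (n₁/n₂)·sin θ₁ = 1.021 > 1, so there is no refracted ray — the light undergoes total internal reflection.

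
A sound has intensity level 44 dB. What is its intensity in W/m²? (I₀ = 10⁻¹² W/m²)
I = I₀·10^(β/10) = 2.51 × 10⁻⁸ W/m²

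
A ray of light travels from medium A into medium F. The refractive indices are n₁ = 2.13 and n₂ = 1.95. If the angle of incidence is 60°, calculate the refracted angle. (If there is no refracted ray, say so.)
sin θ₂ = (n₁/n₂)·sin θ₁ = 0.946 → θ₂ = 71.08°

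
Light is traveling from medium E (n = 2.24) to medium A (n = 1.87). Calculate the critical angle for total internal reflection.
θc = arcsin(n₂/n₁) = 56.6°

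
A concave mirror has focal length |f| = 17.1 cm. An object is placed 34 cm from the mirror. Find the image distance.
f = +17.1 cm (concave); 1/di = 1/f − 1/do → di = 34.4 cm (real image, in front of mirror)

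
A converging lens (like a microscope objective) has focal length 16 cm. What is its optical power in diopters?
P = 1/f = 6.25 D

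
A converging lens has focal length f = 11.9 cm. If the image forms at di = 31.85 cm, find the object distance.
1/do = 1/f − 1/di → do = 19 cm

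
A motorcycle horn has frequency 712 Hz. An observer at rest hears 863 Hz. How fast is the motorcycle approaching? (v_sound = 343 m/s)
v_s = v·(1 − f/f_obs) = 60.02 m/s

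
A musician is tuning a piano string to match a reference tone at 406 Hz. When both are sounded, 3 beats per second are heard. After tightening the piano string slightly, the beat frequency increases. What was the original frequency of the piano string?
409 Hz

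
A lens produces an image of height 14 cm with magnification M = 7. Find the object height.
ho = |hi|/|M| = 2 cm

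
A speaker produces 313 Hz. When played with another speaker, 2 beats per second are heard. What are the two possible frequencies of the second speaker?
f₂ = 313 ± 2 Hz → 315 Hz or 311 Hz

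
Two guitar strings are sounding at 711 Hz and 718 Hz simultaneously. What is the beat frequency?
7 Hz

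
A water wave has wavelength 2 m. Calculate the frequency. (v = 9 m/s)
f = v/λ = 4.5 Hz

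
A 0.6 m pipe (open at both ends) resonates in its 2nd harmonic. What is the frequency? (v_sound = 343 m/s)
fₙ = nv/(2L) = 571.7 Hz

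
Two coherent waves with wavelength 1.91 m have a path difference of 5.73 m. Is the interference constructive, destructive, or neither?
constructive — path difference = 3λ, a whole number of wavelengths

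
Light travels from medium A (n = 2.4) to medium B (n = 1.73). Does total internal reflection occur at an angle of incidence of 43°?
θc = arcsin(n₂/n₁) = 46.12°; 43° < θc, so no — the ray refracts.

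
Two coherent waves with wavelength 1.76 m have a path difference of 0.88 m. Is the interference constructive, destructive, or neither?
destructive — path difference = 0.5λ, an odd multiple of λ/2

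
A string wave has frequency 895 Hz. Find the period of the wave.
T = 1/f = 0.001117 s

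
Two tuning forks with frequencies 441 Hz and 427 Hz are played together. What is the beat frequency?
14 Hz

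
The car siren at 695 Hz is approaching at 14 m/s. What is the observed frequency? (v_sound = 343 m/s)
f_obs = f·v/(v − v_s) = 724.6 Hz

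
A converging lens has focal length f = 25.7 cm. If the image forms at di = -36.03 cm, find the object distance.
1/do = 1/f − 1/di → do = 15 cm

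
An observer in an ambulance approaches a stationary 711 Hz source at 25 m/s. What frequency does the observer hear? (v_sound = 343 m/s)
f_obs = f·(v + v_o)/v = 762.8 Hz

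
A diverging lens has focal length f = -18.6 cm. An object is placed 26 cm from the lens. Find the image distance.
1/di = 1/f − 1/do → di = -10.84 cm (virtual image)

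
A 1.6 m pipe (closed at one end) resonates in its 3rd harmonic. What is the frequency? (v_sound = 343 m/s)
fₙ = nv/(4L) = 160.8 Hz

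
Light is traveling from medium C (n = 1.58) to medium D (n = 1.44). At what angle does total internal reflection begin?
θc = arcsin(n₂/n₁) = 65.7°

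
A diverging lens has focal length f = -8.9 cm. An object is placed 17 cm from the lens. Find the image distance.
1/di = 1/f − 1/do → di = -5.842 cm (virtual image)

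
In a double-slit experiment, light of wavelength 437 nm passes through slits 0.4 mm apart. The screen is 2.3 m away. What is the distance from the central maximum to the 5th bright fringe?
y = mλL/d = 12.56 mm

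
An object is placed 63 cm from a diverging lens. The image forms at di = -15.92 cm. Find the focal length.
1/f = 1/do + 1/di → f = -21.3 cm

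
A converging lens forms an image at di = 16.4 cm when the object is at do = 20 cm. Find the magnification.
M = −di/do = -0.82 (inverted image)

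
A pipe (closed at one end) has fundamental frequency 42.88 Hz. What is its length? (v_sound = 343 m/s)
L = v/(4f₁) = 2 m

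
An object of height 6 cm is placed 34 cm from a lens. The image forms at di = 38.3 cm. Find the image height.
hi = (-di/do) × ho = -6.759 cm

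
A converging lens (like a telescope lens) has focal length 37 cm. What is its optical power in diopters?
P = 1/f = 2.703 D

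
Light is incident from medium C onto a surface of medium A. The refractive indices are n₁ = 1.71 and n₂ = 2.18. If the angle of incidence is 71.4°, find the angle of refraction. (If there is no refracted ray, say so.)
sin θ₂ = (n₁/n₂)·sin θ₁ = 0.7434 → θ₂ = 48.02°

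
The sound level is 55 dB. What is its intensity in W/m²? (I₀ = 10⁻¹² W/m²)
I = I₀·10^(β/10) = 3.16 × 10⁻⁷ W/m²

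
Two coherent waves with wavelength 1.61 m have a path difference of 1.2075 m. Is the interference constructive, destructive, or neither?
neither (partial) — path difference = 0.75λ, neither a whole number of wavelengths nor an odd multiple of λ/2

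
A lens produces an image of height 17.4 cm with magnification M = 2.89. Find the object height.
ho = |hi|/|M| = 6.021 cm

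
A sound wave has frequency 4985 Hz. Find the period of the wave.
T = 1/f = 2.006 × 10⁻⁴ s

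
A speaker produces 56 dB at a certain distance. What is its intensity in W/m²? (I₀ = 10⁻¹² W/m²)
I = I₀·10^(β/10) = 3.98 × 10⁻⁷ W/m²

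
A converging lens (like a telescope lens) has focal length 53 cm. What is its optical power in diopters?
P = 1/f = 1.887 D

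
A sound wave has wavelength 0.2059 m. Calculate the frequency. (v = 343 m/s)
f = v/λ = 1666 Hz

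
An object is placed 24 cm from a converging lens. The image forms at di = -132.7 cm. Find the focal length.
1/f = 1/do + 1/di → f = 29.3 cm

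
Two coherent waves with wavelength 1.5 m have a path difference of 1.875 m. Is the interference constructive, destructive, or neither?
neither (partial) — path difference = 1.25λ, neither a whole number of wavelengths nor an odd multiple of λ/2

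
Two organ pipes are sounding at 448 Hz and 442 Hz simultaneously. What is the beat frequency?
6 Hz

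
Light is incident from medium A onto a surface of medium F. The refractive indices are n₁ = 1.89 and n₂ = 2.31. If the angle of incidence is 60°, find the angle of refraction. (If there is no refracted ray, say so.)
sin θ₂ = (n₁/n₂)·sin θ₁ = 0.7086 → θ₂ = 45.12°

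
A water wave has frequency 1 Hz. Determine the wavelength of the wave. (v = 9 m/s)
λ = v/f = 9 m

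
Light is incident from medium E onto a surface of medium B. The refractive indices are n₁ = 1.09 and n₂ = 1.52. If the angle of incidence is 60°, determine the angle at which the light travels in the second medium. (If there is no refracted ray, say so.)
sin θ₂ = (n₁/n₂)·sin θ₁ = 0.621 → θ₂ = 38.39°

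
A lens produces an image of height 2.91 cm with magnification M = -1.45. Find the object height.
ho = |hi|/|M| = 2.007 cm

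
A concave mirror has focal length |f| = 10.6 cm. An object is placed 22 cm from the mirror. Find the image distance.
f = +10.6 cm (concave); 1/di = 1/f − 1/do → di = 20.46 cm (real image, in front of mirror)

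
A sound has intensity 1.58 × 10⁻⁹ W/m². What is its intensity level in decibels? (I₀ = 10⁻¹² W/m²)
β = 10·log₁₀(I/I₀) = 31.99 dB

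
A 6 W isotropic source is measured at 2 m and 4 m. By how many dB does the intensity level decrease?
Δβ = 20·log₁₀(r₂/r₁) = 6.021 dB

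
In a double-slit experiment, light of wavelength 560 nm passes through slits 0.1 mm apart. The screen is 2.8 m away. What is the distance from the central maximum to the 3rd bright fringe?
y = mλL/d = 47.04 mm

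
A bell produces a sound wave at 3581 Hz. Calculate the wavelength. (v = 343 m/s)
λ = v/f = 0.09578 m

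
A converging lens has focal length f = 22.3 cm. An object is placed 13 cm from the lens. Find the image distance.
1/di = 1/f − 1/do → di = -31.17 cm (virtual image)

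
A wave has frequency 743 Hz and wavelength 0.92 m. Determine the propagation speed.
v = fλ = 683.6 m/s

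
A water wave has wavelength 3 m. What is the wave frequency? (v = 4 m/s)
f = v/λ = 1.333 Hz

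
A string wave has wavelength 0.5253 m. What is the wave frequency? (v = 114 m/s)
f = v/λ = 217 Hz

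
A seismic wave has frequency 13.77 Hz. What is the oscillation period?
T = 1/f = 0.07262 s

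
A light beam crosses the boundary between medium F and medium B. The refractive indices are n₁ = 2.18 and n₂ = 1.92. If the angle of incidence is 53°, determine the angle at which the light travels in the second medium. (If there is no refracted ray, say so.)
sin θ₂ = (n₁/n₂)·sin θ₁ = 0.9068 → θ₂ = 65.06°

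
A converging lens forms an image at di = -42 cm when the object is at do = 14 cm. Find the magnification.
M = −di/do = 3 (upright image)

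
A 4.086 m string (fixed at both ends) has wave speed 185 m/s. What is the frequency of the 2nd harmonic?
fₙ = nv/(2L) = 45.28 Hz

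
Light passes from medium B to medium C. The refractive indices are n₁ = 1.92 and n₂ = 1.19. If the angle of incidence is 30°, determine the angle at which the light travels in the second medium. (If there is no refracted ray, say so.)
sin θ₂ = (n₁/n₂)·sin θ₁ = 0.8067 → θ₂ = 53.78°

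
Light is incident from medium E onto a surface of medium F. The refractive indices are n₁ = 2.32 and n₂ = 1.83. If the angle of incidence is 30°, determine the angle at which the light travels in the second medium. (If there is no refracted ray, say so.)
sin θ₂ = (n₁/n₂)·sin θ₁ = 0.6339 → θ₂ = 39.34°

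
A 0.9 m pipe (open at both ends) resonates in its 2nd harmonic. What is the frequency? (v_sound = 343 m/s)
fₙ = nv/(2L) = 381.1 Hz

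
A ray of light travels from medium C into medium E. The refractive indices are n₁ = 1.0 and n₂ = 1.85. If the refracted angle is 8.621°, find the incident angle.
sin θ₁ = (n₂/n₁)·sin θ₂ → θ₁ = 16.1°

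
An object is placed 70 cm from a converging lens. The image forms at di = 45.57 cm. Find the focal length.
1/f = 1/do + 1/di → f = 27.6 cm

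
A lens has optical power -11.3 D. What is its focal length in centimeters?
f = 1/P = -8.85 cm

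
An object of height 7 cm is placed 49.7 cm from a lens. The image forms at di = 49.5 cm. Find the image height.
hi = (-di/do) × ho = -6.972 cm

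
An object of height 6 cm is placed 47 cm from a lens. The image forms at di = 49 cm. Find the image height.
hi = (-di/do) × ho = -6.255 cm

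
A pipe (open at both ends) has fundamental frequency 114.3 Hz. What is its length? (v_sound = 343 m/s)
L = v/(2f₁) = 1.5 m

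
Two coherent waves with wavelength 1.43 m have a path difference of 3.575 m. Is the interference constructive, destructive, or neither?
destructive — path difference = 2.5λ, an odd multiple of λ/2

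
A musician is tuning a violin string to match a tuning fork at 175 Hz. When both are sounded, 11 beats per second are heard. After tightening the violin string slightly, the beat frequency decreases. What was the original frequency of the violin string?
164 Hz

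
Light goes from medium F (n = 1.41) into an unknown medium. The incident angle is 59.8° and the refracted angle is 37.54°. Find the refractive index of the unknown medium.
n₂ = n₁·sin θ₁ / sin θ₂ = 2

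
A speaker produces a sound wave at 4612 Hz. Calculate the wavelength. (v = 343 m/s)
λ = v/f = 0.07437 m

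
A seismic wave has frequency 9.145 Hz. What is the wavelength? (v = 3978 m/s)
λ = v/f = 435 m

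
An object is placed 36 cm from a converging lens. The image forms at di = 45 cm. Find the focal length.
1/f = 1/do + 1/di → f = 20 cm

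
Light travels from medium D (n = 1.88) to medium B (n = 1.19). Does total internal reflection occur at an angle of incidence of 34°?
θc = arcsin(n₂/n₁) = 39.27°; 34° < θc, so no — the ray refracts.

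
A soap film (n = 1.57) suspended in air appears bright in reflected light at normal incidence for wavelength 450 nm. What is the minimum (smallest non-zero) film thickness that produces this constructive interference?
2nt = (m − ½)λ with m = 1 → t = (m − ½)λ/(2n) = 71.66 nm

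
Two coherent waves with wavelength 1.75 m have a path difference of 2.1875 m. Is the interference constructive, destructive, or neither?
neither (partial) — path difference = 1.25λ, neither a whole number of wavelengths nor an odd multiple of λ/2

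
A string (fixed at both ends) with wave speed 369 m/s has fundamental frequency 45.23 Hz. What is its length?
L = v/(2f₁) = 4.079 m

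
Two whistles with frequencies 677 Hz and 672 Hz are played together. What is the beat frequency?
5 Hz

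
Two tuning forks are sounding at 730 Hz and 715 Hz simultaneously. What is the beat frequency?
15 Hz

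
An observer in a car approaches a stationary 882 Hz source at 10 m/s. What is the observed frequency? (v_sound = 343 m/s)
f_obs = f·(v + v_o)/v = 907.7 Hz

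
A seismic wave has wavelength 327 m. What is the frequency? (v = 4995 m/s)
f = v/λ = 15.28 Hz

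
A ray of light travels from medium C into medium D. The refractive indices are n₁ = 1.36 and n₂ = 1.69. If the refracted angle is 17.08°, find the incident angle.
sin θ₁ = (n₂/n₁)·sin θ₂ → θ₁ = 21.41°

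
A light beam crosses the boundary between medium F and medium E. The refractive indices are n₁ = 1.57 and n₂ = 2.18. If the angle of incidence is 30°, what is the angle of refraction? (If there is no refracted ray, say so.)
sin θ₂ = (n₁/n₂)·sin θ₁ = 0.3601 → θ₂ = 21.11°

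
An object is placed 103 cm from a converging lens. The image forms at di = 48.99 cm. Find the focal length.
1/f = 1/do + 1/di → f = 33.2 cm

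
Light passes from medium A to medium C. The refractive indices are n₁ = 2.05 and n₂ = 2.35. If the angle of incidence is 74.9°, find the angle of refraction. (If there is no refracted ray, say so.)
sin θ₂ = (n₁/n₂)·sin θ₁ = 0.8422 → θ₂ = 57.38°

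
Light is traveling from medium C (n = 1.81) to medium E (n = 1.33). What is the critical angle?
θc = arcsin(n₂/n₁) = 47.29°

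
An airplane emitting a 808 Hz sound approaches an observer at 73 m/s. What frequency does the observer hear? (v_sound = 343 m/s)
f_obs = f·v/(v − v_s) = 1026 Hz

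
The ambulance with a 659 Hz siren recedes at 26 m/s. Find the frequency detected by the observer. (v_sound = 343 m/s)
f_obs = f·v/(v + v_s) = 612.6 Hz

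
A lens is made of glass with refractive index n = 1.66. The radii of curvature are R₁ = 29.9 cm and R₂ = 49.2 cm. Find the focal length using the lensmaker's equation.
1/f = (n − 1)(1/R₁ − 1/R₂) → f = 115.5 cm (converging lens)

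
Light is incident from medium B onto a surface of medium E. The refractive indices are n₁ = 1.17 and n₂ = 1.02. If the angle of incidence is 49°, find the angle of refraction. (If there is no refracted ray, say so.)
sin θ₂ = (n₁/n₂)·sin θ₁ = 0.8657 → θ₂ = 59.96°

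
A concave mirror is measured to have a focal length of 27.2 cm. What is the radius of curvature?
R = 2|f| = 54.4 cm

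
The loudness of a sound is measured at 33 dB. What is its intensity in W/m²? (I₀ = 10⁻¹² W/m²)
I = I₀·10^(β/10) = 2.00 × 10⁻⁹ W/m²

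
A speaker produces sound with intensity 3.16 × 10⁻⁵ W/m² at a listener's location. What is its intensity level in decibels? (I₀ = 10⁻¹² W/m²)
β = 10·log₁₀(I/I₀) = 75 dB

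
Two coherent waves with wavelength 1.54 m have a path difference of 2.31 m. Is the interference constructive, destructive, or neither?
destructive — path difference = 1.5λ, an odd multiple of λ/2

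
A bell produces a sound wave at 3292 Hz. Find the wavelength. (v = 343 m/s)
λ = v/f = 0.1042 m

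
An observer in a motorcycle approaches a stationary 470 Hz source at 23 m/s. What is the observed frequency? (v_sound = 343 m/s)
f_obs = f·(v + v_o)/v = 501.5 Hz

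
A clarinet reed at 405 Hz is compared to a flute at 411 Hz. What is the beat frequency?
6 Hz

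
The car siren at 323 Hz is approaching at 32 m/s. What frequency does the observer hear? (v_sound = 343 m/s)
f_obs = f·v/(v − v_s) = 356.2 Hz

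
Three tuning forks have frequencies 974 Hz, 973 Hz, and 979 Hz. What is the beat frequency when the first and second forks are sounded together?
1 Hz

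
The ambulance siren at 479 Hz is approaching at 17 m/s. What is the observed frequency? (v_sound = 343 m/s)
f_obs = f·v/(v − v_s) = 504 Hz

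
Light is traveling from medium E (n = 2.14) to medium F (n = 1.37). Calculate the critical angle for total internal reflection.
θc = arcsin(n₂/n₁) = 39.81°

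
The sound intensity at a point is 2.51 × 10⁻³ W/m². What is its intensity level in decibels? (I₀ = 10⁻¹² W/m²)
β = 10·log₁₀(I/I₀) = 94 dB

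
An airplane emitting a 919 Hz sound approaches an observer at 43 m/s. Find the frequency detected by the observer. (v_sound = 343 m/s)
f_obs = f·v/(v − v_s) = 1051 Hz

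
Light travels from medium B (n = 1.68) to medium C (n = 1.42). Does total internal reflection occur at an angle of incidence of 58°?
θc = arcsin(n₂/n₁) = 57.7°; 58° > θc, so yes — total internal reflection.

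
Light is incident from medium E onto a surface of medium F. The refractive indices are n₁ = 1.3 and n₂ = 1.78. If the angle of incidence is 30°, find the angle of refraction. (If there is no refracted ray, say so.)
sin θ₂ = (n₁/n₂)·sin θ₁ = 0.3652 → θ₂ = 21.42°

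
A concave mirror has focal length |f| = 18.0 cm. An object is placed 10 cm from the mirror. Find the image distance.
f = +18.0 cm (concave); 1/di = 1/f − 1/do → di = -22.5 cm (virtual image, behind mirror)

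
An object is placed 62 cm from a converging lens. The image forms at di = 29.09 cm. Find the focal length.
1/f = 1/do + 1/di → f = 19.8 cm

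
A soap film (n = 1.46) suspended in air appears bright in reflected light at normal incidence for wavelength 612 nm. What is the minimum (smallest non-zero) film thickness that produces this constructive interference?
2nt = (m − ½)λ with m = 1 → t = (m − ½)λ/(2n) = 104.8 nm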